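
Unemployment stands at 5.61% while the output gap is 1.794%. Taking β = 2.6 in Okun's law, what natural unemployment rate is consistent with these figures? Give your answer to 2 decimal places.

6.30%

From Okun's law, u - u* = -(output gap)/β = -(1.794)/2.6 = -0.69 points.
So u* = 5.61 + 0.69 = 6.30%.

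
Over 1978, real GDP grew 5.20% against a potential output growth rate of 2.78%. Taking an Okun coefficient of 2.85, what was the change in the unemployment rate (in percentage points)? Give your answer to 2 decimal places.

-0.85 percentage points

Growth-rate Okun's law: g_Y = g_Y* - β × Δu, so Δu = (g_Y* - g_Y)/β.
Δu = (2.78 - 5.2)/2.85 = -2.42/2.85 = -0.85 percentage points.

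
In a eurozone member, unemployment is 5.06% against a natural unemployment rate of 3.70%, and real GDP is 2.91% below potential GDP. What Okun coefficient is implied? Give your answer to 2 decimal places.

β ≈ 2.14

Okun's law: output gap = -β × (u - u*).
-2.91 = -β × (5.06 - 3.7) = -β × 1.36, so β = 2.91/1.36 = 2.14.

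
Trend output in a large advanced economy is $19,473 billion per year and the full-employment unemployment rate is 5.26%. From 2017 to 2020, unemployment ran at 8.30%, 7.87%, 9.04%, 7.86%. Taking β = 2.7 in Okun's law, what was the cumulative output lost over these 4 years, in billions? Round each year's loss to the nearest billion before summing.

Year 2017: gap = -2.7 × (8.3 - 5.26) = -8.208%, loss ≈ 19473 × 8.208/100 ≈ 1598.
Year 2018: gap = -2.7 × (7.87 - 5.26) = -7.047%, loss ≈ 19473 × 7.047/100 ≈ 1372.
Year 2019: gap = -2.7 × (9.04 - 5.26) = -10.206%, loss ≈ 19473 × 10.206/100 ≈ 1987.
Year 2020: gap = -2.7 × (7.86 - 5.26) = -7.02%, loss ≈ 19473 × 7.02/100 ≈ 1367.
Total lost output = 1598 + 1372 + 1987 + 1367 = 6324 billion.

$6,324 billion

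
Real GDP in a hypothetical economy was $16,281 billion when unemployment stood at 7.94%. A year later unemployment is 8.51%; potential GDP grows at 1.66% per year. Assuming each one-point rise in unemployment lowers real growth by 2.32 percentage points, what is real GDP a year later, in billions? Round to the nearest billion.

Δu = 8.51 - 7.94 = 0.57 points.
Okun's law (growth form): g_Y = g_Y* - β × Δu = 1.66 - 2.32 × (0.57) = 1.66 - 1.3224 = 0.3376%.
Real GDP in the next year = 16281 × (1 + 0.3376/100) = 16281 × 1.003376 ≈ 16336 billion.

$16,336 billion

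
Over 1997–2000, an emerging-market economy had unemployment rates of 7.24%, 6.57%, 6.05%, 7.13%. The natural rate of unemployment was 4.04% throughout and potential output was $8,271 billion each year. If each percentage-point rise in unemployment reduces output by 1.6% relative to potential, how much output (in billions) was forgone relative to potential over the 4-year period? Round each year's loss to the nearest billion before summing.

$1,433 billion

Year 1997: gap = -1.6 × (7.24 - 4.04) = -5.12%, loss ≈ 8271 × 5.12/100 ≈ 423.
Year 1998: gap = -1.6 × (6.57 - 4.04) = -4.048%, loss ≈ 8271 × 4.048/100 ≈ 335.
Year 1999: gap = -1.6 × (6.05 - 4.04) = -3.216%, loss ≈ 8271 × 3.216/100 ≈ 266.
Year 2000: gap = -1.6 × (7.13 - 4.04) = -4.944%, loss ≈ 8271 × 4.944/100 ≈ 409.
Total lost output = 423 + 335 + 266 + 409 = 1433 billion.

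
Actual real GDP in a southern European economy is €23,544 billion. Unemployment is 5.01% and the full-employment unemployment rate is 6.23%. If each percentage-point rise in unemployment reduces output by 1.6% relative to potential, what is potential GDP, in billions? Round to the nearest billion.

Unemployment gap = 5.01 - 6.23 = -1.22 points, so output gap = -1.6 × (-1.22) = 1.952%.
Since Y = Y* × (1 + gap/100), Y* = 23544/1.01952 ≈ 23093 billion.

€23,093 billion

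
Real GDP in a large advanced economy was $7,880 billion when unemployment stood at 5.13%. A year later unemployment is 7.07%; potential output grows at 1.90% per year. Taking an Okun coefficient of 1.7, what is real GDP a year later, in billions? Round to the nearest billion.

Δu = 7.07 - 5.13 = 1.94 points.
Okun's law (growth form): g_Y = g_Y* - β × Δu = 1.90 - 1.7 × (1.94) = 1.9 - 3.298 = -1.398%.
Real GDP in the next year = 7880 × (1 - 1.398/100) = 7880 × 0.98602 ≈ 7770 billion.

$7,770 billion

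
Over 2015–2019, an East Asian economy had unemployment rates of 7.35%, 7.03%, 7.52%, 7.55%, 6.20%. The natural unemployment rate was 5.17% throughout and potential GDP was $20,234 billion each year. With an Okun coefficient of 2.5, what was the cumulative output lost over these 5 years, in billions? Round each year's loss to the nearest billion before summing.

$4,958 billion

Year 2015: gap = -2.5 × (7.35 - 5.17) = -5.45%, loss ≈ 20234 × 5.45/100 ≈ 1103.
Year 2016: gap = -2.5 × (7.03 - 5.17) = -4.65%, loss ≈ 20234 × 4.65/100 ≈ 941.
Year 2017: gap = -2.5 × (7.52 - 5.17) = -5.875%, loss ≈ 20234 × 5.875/100 ≈ 1189.
Year 2018: gap = -2.5 × (7.55 - 5.17) = -5.95%, loss ≈ 20234 × 5.95/100 ≈ 1204.
Year 2019: gap = -2.5 × (6.2 - 5.17) = -2.575%, loss ≈ 20234 × 2.575/100 ≈ 521.
Total lost output = 1103 + 941 + 1189 + 1204 + 521 = 4958 billion.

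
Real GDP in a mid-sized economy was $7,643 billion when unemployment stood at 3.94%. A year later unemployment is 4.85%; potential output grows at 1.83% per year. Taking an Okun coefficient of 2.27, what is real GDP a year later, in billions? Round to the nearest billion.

$7,625 billion

Δu = 4.85 - 3.94 = 0.91 points.
Okun's law (growth form): g_Y = g_Y* - β × Δu = 1.83 - 2.27 × (0.91) = 1.83 - 2.0657 = -0.2357%.
Real GDP in the next year = 7643 × (1 - 0.2357/100) = 7643 × 0.997643 ≈ 7625 billion.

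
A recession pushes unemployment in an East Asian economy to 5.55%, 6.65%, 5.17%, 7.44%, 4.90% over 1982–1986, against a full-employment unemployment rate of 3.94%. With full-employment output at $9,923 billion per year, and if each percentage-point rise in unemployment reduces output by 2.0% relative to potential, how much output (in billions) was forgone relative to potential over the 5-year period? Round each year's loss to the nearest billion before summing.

Year 1982: gap = -2.0 × (5.55 - 3.94) = -3.22%, loss ≈ 9923 × 3.22/100 ≈ 320.
Year 1983: gap = -2.0 × (6.65 - 3.94) = -5.42%, loss ≈ 9923 × 5.42/100 ≈ 538.
Year 1984: gap = -2.0 × (5.17 - 3.94) = -2.46%, loss ≈ 9923 × 2.46/100 ≈ 244.
Year 1985: gap = -2.0 × (7.44 - 3.94) = -7%, loss ≈ 9923 × 7/100 ≈ 695.
Year 1986: gap = -2.0 × (4.9 - 3.94) = -1.92%, loss ≈ 9923 × 1.92/100 ≈ 191.
Total lost output = 320 + 538 + 244 + 695 + 191 = 1988 billion.

$1,988 billion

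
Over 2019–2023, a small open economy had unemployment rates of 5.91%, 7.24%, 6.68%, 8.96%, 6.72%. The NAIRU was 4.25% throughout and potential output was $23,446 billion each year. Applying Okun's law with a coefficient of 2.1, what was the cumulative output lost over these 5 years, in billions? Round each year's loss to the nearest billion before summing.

$7,020 billion

Year 2019: gap = -2.1 × (5.91 - 4.25) = -3.486%, loss ≈ 23446 × 3.486/100 ≈ 817.
Year 2020: gap = -2.1 × (7.24 - 4.25) = -6.279%, loss ≈ 23446 × 6.279/100 ≈ 1472.
Year 2021: gap = -2.1 × (6.68 - 4.25) = -5.103%, loss ≈ 23446 × 5.103/100 ≈ 1196.
Year 2022: gap = -2.1 × (8.96 - 4.25) = -9.891%, loss ≈ 23446 × 9.891/100 ≈ 2319.
Year 2023: gap = -2.1 × (6.72 - 4.25) = -5.187%, loss ≈ 23446 × 5.187/100 ≈ 1216.
Total lost output = 817 + 1472 + 1196 + 2319 + 1216 = 7020 billion.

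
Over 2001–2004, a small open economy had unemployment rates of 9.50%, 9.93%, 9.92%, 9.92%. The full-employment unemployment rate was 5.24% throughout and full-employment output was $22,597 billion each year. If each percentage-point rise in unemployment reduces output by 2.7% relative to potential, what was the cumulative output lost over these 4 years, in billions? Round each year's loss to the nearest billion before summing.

Year 2001: gap = -2.7 × (9.5 - 5.24) = -11.502%, loss ≈ 22597 × 11.502/100 ≈ 2599.
Year 2002: gap = -2.7 × (9.93 - 5.24) = -12.663%, loss ≈ 22597 × 12.663/100 ≈ 2861.
Year 2003: gap = -2.7 × (9.92 - 5.24) = -12.636%, loss ≈ 22597 × 12.636/100 ≈ 2855.
Year 2004: gap = -2.7 × (9.92 - 5.24) = -12.636%, loss ≈ 22597 × 12.636/100 ≈ 2855.
Total lost output = 2599 + 2861 + 2855 + 2855 = 11170 billion.

$11,170 billion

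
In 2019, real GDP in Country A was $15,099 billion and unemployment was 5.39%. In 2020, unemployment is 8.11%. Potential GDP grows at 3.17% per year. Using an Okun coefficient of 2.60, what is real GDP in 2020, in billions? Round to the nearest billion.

$14,510 billion

Δu = 8.11 - 5.39 = 2.72 points.
Okun's law (growth form): g_Y = g_Y* - β × Δu = 3.17 - 2.60 × (2.72) = 3.17 - 7.072 = -3.902%.
Real GDP in the next year = 15099 × (1 - 3.902/100) = 15099 × 0.96098 ≈ 14510 billion.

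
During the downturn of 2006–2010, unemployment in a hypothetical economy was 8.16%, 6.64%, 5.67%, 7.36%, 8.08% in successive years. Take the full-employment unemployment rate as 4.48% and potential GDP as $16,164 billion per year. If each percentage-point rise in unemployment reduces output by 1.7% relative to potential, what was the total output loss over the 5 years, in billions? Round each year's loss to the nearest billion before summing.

Year 2006: gap = -1.7 × (8.16 - 4.48) = -6.256%, loss ≈ 16164 × 6.256/100 ≈ 1011.
Year 2007: gap = -1.7 × (6.64 - 4.48) = -3.672%, loss ≈ 16164 × 3.672/100 ≈ 594.
Year 2008: gap = -1.7 × (5.67 - 4.48) = -2.023%, loss ≈ 16164 × 2.023/100 ≈ 327.
Year 2009: gap = -1.7 × (7.36 - 4.48) = -4.896%, loss ≈ 16164 × 4.896/100 ≈ 791.
Year 2010: gap = -1.7 × (8.08 - 4.48) = -6.12%, loss ≈ 16164 × 6.12/100 ≈ 989.
Total lost output = 1011 + 594 + 327 + 791 + 989 = 3712 billion.

$3,712 billion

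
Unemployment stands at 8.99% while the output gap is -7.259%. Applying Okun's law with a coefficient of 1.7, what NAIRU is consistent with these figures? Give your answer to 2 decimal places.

4.72%

From Okun's law, u - u* = -(output gap)/β = -(-7.259)/1.7 = 4.27 points.
So u* = 8.99 - 4.27 = 4.72%.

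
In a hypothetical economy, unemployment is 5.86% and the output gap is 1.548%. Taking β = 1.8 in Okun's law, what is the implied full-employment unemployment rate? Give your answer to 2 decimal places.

6.72%

From Okun's law, u - u* = -(output gap)/β = -(1.548)/1.8 = -0.86 points.
So u* = 5.86 + 0.86 = 6.72%.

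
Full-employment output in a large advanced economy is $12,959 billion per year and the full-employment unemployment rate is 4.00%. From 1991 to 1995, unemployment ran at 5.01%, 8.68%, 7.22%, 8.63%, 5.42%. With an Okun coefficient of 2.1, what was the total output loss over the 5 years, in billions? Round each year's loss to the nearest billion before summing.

Year 1991: gap = -2.1 × (5.01 - 4) = -2.121%, loss ≈ 12959 × 2.121/100 ≈ 275.
Year 1992: gap = -2.1 × (8.68 - 4) = -9.828%, loss ≈ 12959 × 9.828/100 ≈ 1274.
Year 1993: gap = -2.1 × (7.22 - 4) = -6.762%, loss ≈ 12959 × 6.762/100 ≈ 876.
Year 1994: gap = -2.1 × (8.63 - 4) = -9.723%, loss ≈ 12959 × 9.723/100 ≈ 1260.
Year 1995: gap = -2.1 × (5.42 - 4) = -2.982%, loss ≈ 12959 × 2.982/100 ≈ 386.
Total lost output = 275 + 1274 + 876 + 1260 + 386 = 4071 billion.

$4,071 billion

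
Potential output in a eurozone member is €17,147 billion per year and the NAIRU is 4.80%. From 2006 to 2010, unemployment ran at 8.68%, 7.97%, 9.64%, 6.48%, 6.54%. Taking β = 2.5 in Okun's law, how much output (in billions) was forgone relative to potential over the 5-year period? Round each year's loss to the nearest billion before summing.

Year 2006: gap = -2.5 × (8.68 - 4.8) = -9.7%, loss ≈ 17147 × 9.7/100 ≈ 1663.
Year 2007: gap = -2.5 × (7.97 - 4.8) = -7.925%, loss ≈ 17147 × 7.925/100 ≈ 1359.
Year 2008: gap = -2.5 × (9.64 - 4.8) = -12.1%, loss ≈ 17147 × 12.1/100 ≈ 2075.
Year 2009: gap = -2.5 × (6.48 - 4.8) = -4.2%, loss ≈ 17147 × 4.2/100 ≈ 720.
Year 2010: gap = -2.5 × (6.54 - 4.8) = -4.35%, loss ≈ 17147 × 4.35/100 ≈ 746.
Total lost output = 1663 + 1359 + 2075 + 720 + 746 = 6563 billion.

€6,563 billion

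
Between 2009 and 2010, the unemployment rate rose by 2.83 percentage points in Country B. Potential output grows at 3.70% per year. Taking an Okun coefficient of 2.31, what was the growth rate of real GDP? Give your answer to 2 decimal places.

-2.84%

Growth-rate Okun's law: g_Y = g_Y* - β × Δu.
g_Y = 3.70 - 2.31 × (2.83) = 3.7 - 6.5373 = -2.8373%, i.e. -2.84% to 2 d.p.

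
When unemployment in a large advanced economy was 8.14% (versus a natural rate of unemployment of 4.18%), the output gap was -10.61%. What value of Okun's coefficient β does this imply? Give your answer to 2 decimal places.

Okun's law: output gap = -β × (u - u*).
-10.61 = -β × (8.14 - 4.18) = -β × 3.96, so β = 10.61/3.96 = 2.68.

β ≈ 2.68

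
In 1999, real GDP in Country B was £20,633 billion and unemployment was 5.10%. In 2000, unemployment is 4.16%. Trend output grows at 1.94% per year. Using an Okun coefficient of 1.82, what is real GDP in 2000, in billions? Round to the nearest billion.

Δu = 4.16 - 5.1 = -0.94 points.
Okun's law (growth form): g_Y = g_Y* - β × Δu = 1.94 - 1.82 × (-0.94) = 1.94 + 1.7108 = 3.6508%.
Real GDP in the next year = 20633 × (1 + 3.6508/100) = 20633 × 1.036508 ≈ 21386 billion.

£21,386 billion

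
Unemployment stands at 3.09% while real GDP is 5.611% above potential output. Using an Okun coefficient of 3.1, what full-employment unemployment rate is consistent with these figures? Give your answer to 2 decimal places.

4.90%

From Okun's law, u - u* = -(output gap)/β = -(5.611)/3.1 = -1.81 points.
So u* = 3.09 + 1.81 = 4.90%.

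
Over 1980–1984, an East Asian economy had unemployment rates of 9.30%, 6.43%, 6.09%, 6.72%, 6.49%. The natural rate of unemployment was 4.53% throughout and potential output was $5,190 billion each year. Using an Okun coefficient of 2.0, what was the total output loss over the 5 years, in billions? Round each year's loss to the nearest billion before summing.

$1,284 billion

Year 1980: gap = -2.0 × (9.3 - 4.53) = -9.54%, loss ≈ 5190 × 9.54/100 ≈ 495.
Year 1981: gap = -2.0 × (6.43 - 4.53) = -3.8%, loss ≈ 5190 × 3.8/100 ≈ 197.
Year 1982: gap = -2.0 × (6.09 - 4.53) = -3.12%, loss ≈ 5190 × 3.12/100 ≈ 162.
Year 1983: gap = -2.0 × (6.72 - 4.53) = -4.38%, loss ≈ 5190 × 4.38/100 ≈ 227.
Year 1984: gap = -2.0 × (6.49 - 4.53) = -3.92%, loss ≈ 5190 × 3.92/100 ≈ 203.
Total lost output = 495 + 197 + 162 + 227 + 203 = 1284 billion.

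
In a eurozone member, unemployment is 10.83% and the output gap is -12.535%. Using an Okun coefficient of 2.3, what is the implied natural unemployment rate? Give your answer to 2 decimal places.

From Okun's law, u - u* = -(output gap)/β = -(-12.535)/2.3 = 5.45 points.
So u* = 10.83 - 5.45 = 5.38%.

5.38%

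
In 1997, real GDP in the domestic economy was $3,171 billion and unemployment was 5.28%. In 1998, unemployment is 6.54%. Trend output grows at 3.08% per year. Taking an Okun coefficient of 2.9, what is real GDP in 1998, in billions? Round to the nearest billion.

Δu = 6.54 - 5.28 = 1.26 points.
Okun's law (growth form): g_Y = g_Y* - β × Δu = 3.08 - 2.9 × (1.26) = 3.08 - 3.654 = -0.574%.
Real GDP in the next year = 3171 × (1 - 0.574/100) = 3171 × 0.99426 ≈ 3153 billion.

$3,153 billion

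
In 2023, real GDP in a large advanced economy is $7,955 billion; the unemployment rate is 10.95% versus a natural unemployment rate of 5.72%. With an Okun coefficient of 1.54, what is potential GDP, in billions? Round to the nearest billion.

Unemployment gap = 10.95 - 5.72 = 5.23 points, so output gap = -1.54 × 5.23 = -8.0542%.
Since Y = Y* × (1 + gap/100), Y* = 7955/0.919458 ≈ 8652 billion.

$8,652 billion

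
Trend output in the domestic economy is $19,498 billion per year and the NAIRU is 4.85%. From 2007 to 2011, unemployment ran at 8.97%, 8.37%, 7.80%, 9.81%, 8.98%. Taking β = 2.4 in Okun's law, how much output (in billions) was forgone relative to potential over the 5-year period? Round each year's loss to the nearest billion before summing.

Year 2007: gap = -2.4 × (8.97 - 4.85) = -9.888%, loss ≈ 19498 × 9.888/100 ≈ 1928.
Year 2008: gap = -2.4 × (8.37 - 4.85) = -8.448%, loss ≈ 19498 × 8.448/100 ≈ 1647.
Year 2009: gap = -2.4 × (7.8 - 4.85) = -7.08%, loss ≈ 19498 × 7.08/100 ≈ 1380.
Year 2010: gap = -2.4 × (9.81 - 4.85) = -11.904%, loss ≈ 19498 × 11.904/100 ≈ 2321.
Year 2011: gap = -2.4 × (8.98 - 4.85) = -9.912%, loss ≈ 19498 × 9.912/100 ≈ 1933.
Total lost output = 1928 + 1647 + 1380 + 2321 + 1933 = 9209 billion.

$9,209 billion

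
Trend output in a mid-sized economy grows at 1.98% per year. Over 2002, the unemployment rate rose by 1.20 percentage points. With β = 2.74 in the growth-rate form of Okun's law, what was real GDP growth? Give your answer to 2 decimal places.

-1.31%

Growth-rate Okun's law: g_Y = g_Y* - β × Δu.
g_Y = 1.98 - 2.74 × (1.20) = 1.98 - 3.288 = -1.308%, i.e. -1.31% to 2 d.p.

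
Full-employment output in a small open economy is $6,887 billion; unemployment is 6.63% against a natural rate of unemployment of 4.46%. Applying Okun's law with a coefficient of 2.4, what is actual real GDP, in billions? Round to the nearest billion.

$6,528 billion

Unemployment gap = 6.63 - 4.46 = 2.17 points, so the output gap is -2.4 × 2.17 = -5.208%.
Actual GDP = 6887 × (1 - 5.208/100) = 6887 × 0.94792 ≈ 6528 billion.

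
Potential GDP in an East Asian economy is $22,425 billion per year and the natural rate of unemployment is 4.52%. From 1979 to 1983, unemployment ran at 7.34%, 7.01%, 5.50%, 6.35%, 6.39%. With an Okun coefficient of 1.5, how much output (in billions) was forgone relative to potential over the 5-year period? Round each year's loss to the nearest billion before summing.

$3,362 billion

Year 1979: gap = -1.5 × (7.34 - 4.52) = -4.23%, loss ≈ 22425 × 4.23/100 ≈ 949.
Year 1980: gap = -1.5 × (7.01 - 4.52) = -3.735%, loss ≈ 22425 × 3.735/100 ≈ 838.
Year 1981: gap = -1.5 × (5.5 - 4.52) = -1.47%, loss ≈ 22425 × 1.47/100 ≈ 330.
Year 1982: gap = -1.5 × (6.35 - 4.52) = -2.745%, loss ≈ 22425 × 2.745/100 ≈ 616.
Year 1983: gap = -1.5 × (6.39 - 4.52) = -2.805%, loss ≈ 22425 × 2.805/100 ≈ 629.
Total lost output = 949 + 838 + 330 + 616 + 629 = 3362 billion.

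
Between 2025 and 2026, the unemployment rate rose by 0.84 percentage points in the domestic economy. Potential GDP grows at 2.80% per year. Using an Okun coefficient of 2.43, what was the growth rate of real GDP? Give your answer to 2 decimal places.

0.76%

Growth-rate Okun's law: g_Y = g_Y* - β × Δu.
g_Y = 2.80 - 2.43 × (0.84) = 2.8 - 2.0412 = 0.7588%, i.e. 0.76% to 2 d.p.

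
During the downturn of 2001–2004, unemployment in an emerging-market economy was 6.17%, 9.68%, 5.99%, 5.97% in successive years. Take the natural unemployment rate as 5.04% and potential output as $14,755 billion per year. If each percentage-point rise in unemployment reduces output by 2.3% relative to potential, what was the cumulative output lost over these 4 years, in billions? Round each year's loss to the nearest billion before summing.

Year 2001: gap = -2.3 × (6.17 - 5.04) = -2.599%, loss ≈ 14755 × 2.599/100 ≈ 383.
Year 2002: gap = -2.3 × (9.68 - 5.04) = -10.672%, loss ≈ 14755 × 10.672/100 ≈ 1575.
Year 2003: gap = -2.3 × (5.99 - 5.04) = -2.185%, loss ≈ 14755 × 2.185/100 ≈ 322.
Year 2004: gap = -2.3 × (5.97 - 5.04) = -2.139%, loss ≈ 14755 × 2.139/100 ≈ 316.
Total lost output = 383 + 1575 + 322 + 316 = 2596 billion.

$2,596 billion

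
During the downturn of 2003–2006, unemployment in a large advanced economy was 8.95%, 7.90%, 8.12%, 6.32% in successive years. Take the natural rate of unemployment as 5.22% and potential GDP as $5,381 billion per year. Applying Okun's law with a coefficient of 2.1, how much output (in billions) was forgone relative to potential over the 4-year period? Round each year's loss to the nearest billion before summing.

Year 2003: gap = -2.1 × (8.95 - 5.22) = -7.833%, loss ≈ 5381 × 7.833/100 ≈ 421.
Year 2004: gap = -2.1 × (7.9 - 5.22) = -5.628%, loss ≈ 5381 × 5.628/100 ≈ 303.
Year 2005: gap = -2.1 × (8.12 - 5.22) = -6.09%, loss ≈ 5381 × 6.09/100 ≈ 328.
Year 2006: gap = -2.1 × (6.32 - 5.22) = -2.31%, loss ≈ 5381 × 2.31/100 ≈ 124.
Total lost output = 421 + 303 + 328 + 124 = 1176 billion.

$1,176 billion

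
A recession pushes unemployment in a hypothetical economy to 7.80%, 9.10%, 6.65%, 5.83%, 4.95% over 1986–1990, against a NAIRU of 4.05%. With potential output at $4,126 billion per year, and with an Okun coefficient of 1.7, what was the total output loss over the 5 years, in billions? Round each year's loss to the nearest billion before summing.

$987 billion

Year 1986: gap = -1.7 × (7.8 - 4.05) = -6.375%, loss ≈ 4126 × 6.375/100 ≈ 263.
Year 1987: gap = -1.7 × (9.1 - 4.05) = -8.585%, loss ≈ 4126 × 8.585/100 ≈ 354.
Year 1988: gap = -1.7 × (6.65 - 4.05) = -4.42%, loss ≈ 4126 × 4.42/100 ≈ 182.
Year 1989: gap = -1.7 × (5.83 - 4.05) = -3.026%, loss ≈ 4126 × 3.026/100 ≈ 125.
Year 1990: gap = -1.7 × (4.95 - 4.05) = -1.53%, loss ≈ 4126 × 1.53/100 ≈ 63.
Total lost output = 263 + 354 + 182 + 125 + 63 = 987 billion.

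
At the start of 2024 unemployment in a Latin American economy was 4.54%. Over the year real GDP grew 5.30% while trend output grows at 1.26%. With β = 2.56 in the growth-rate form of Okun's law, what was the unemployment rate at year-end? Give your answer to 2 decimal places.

2.96%

Growth-rate Okun's law: g_Y = g_Y* - β × Δu, so Δu = (g_Y* - g_Y)/β.
Δu = (1.26 - 5.3)/2.56 = -4.04/2.56 = -1.58 percentage points.
Year-end unemployment = 4.54 - 1.58 = 2.96%.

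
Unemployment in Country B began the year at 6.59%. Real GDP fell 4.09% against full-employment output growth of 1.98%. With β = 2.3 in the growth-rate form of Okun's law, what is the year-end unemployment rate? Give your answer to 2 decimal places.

9.23%

Growth-rate Okun's law: g_Y = g_Y* - β × Δu, so Δu = (g_Y* - g_Y)/β.
Δu = (1.98 + 4.09)/2.3 = 6.07/2.3 = 2.64 percentage points.
Year-end unemployment = 6.59 + 2.64 = 9.23%.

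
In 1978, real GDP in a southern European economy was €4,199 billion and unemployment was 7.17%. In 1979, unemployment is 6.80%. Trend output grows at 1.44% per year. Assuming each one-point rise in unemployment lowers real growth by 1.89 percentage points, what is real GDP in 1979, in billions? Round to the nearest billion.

€4,289 billion

Δu = 6.8 - 7.17 = -0.37 points.
Okun's law (growth form): g_Y = g_Y* - β × Δu = 1.44 - 1.89 × (-0.37) = 1.44 + 0.6993 = 2.1393%.
Real GDP in the next year = 4199 × (1 + 2.1393/100) = 4199 × 1.021393 ≈ 4289 billion.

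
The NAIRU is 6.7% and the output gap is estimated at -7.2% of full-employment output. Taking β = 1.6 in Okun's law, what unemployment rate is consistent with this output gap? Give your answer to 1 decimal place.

11.2%

From Okun's law, u - u* = -(output gap)/β = -(-7.2)/1.6 = 4.5 points.
So u = 6.7 + 4.5 = 11.2%.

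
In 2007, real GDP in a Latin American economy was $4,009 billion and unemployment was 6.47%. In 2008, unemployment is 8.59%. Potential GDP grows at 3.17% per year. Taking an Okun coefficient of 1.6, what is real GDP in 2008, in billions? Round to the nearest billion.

$4,000 billion

Δu = 8.59 - 6.47 = 2.12 points.
Okun's law (growth form): g_Y = g_Y* - β × Δu = 3.17 - 1.6 × (2.12) = 3.17 - 3.392 = -0.222%.
Real GDP in the next year = 4009 × (1 - 0.222/100) = 4009 × 0.99778 ≈ 4000 billion.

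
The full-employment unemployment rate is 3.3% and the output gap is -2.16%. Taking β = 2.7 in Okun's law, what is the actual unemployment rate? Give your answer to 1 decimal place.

4.1%

From Okun's law, u - u* = -(output gap)/β = -(-2.16)/2.7 = 0.8 points.
So u = 3.3 + 0.8 = 4.1%.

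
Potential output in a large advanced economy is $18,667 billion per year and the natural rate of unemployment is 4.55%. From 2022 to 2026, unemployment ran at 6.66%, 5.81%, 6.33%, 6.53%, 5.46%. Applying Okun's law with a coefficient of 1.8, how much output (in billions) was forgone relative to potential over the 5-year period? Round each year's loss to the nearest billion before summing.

Year 2022: gap = -1.8 × (6.66 - 4.55) = -3.798%, loss ≈ 18667 × 3.798/100 ≈ 709.
Year 2023: gap = -1.8 × (5.81 - 4.55) = -2.268%, loss ≈ 18667 × 2.268/100 ≈ 423.
Year 2024: gap = -1.8 × (6.33 - 4.55) = -3.204%, loss ≈ 18667 × 3.204/100 ≈ 598.
Year 2025: gap = -1.8 × (6.53 - 4.55) = -3.564%, loss ≈ 18667 × 3.564/100 ≈ 665.
Year 2026: gap = -1.8 × (5.46 - 4.55) = -1.638%, loss ≈ 18667 × 1.638/100 ≈ 306.
Total lost output = 709 + 423 + 598 + 665 + 306 = 2701 billion.

$2,701 billion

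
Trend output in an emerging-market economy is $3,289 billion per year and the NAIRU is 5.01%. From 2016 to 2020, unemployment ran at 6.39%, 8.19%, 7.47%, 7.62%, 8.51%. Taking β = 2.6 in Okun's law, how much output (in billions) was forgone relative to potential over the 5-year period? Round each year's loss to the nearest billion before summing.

$1,122 billion

Year 2016: gap = -2.6 × (6.39 - 5.01) = -3.588%, loss ≈ 3289 × 3.588/100 ≈ 118.
Year 2017: gap = -2.6 × (8.19 - 5.01) = -8.268%, loss ≈ 3289 × 8.268/100 ≈ 272.
Year 2018: gap = -2.6 × (7.47 - 5.01) = -6.396%, loss ≈ 3289 × 6.396/100 ≈ 210.
Year 2019: gap = -2.6 × (7.62 - 5.01) = -6.786%, loss ≈ 3289 × 6.786/100 ≈ 223.
Year 2020: gap = -2.6 × (8.51 - 5.01) = -9.1%, loss ≈ 3289 × 9.1/100 ≈ 299.
Total lost output = 118 + 272 + 210 + 223 + 299 = 1122 billion.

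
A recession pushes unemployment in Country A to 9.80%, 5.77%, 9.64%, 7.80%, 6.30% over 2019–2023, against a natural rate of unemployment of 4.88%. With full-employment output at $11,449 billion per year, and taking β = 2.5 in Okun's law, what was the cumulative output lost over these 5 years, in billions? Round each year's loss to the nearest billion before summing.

$4,267 billion

Year 2019: gap = -2.5 × (9.8 - 4.88) = -12.3%, loss ≈ 11449 × 12.3/100 ≈ 1408.
Year 2020: gap = -2.5 × (5.77 - 4.88) = -2.225%, loss ≈ 11449 × 2.225/100 ≈ 255.
Year 2021: gap = -2.5 × (9.64 - 4.88) = -11.9%, loss ≈ 11449 × 11.9/100 ≈ 1362.
Year 2022: gap = -2.5 × (7.8 - 4.88) = -7.3%, loss ≈ 11449 × 7.3/100 ≈ 836.
Year 2023: gap = -2.5 × (6.3 - 4.88) = -3.55%, loss ≈ 11449 × 3.55/100 ≈ 406.
Total lost output = 1408 + 255 + 1362 + 836 + 406 = 4267 billion.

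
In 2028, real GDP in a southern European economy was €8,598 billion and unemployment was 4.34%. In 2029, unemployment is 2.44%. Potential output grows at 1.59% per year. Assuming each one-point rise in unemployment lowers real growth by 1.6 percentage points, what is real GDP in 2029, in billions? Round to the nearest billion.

€8,996 billion

Δu = 2.44 - 4.34 = -1.9 points.
Okun's law (growth form): g_Y = g_Y* - β × Δu = 1.59 - 1.6 × (-1.90) = 1.59 + 3.04 = 4.63%.
Real GDP in the next year = 8598 × (1 + 4.63/100) = 8598 × 1.0463 ≈ 8996 billion.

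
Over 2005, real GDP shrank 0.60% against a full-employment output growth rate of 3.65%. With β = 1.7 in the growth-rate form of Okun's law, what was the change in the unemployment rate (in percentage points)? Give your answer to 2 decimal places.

Growth-rate Okun's law: g_Y = g_Y* - β × Δu, so Δu = (g_Y* - g_Y)/β.
Δu = (3.65 + 0.6)/1.7 = 4.25/1.7 = 2.50 percentage points.

2.50 percentage points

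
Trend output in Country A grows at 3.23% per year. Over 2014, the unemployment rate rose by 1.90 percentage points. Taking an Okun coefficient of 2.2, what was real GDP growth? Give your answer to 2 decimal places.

-0.95%

Growth-rate Okun's law: g_Y = g_Y* - β × Δu.
g_Y = 3.23 - 2.2 × (1.90) = 3.23 - 4.18 = -0.95%, i.e. -0.95% to 2 d.p.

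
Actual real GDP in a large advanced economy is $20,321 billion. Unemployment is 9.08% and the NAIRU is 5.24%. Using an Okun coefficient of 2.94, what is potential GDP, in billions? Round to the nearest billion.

Unemployment gap = 9.08 - 5.24 = 3.84 points, so output gap = -2.94 × 3.84 = -11.2896%.
Since Y = Y* × (1 + gap/100), Y* = 20321/0.887104 ≈ 22907 billion.

$22,907 billion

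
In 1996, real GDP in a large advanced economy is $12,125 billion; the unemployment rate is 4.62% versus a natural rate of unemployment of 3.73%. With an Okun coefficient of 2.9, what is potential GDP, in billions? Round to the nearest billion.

$12,446 billion

Unemployment gap = 4.62 - 3.73 = 0.89 points, so output gap = -2.9 × 0.89 = -2.581%.
Since Y = Y* × (1 + gap/100), Y* = 12125/0.97419 ≈ 12446 billion.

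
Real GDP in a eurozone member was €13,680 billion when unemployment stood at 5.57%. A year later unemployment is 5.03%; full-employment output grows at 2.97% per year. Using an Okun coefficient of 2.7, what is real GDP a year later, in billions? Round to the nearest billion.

€14,286 billion

Δu = 5.03 - 5.57 = -0.54 points.
Okun's law (growth form): g_Y = g_Y* - β × Δu = 2.97 - 2.7 × (-0.54) = 2.97 + 1.458 = 4.428%.
Real GDP in the next year = 13680 × (1 + 4.428/100) = 13680 × 1.04428 ≈ 14286 billion.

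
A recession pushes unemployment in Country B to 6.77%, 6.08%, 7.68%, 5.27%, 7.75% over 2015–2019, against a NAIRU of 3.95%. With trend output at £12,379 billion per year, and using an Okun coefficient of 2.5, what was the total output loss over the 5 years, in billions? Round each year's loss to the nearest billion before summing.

Year 2015: gap = -2.5 × (6.77 - 3.95) = -7.05%, loss ≈ 12379 × 7.05/100 ≈ 873.
Year 2016: gap = -2.5 × (6.08 - 3.95) = -5.325%, loss ≈ 12379 × 5.325/100 ≈ 659.
Year 2017: gap = -2.5 × (7.68 - 3.95) = -9.325%, loss ≈ 12379 × 9.325/100 ≈ 1154.
Year 2018: gap = -2.5 × (5.27 - 3.95) = -3.3%, loss ≈ 12379 × 3.3/100 ≈ 409.
Year 2019: gap = -2.5 × (7.75 - 3.95) = -9.5%, loss ≈ 12379 × 9.5/100 ≈ 1176.
Total lost output = 873 + 659 + 1154 + 409 + 1176 = 4271 billion.

£4,271 billion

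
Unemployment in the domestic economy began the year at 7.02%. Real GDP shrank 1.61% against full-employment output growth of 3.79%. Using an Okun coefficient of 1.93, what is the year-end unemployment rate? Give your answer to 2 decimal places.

9.82%

Growth-rate Okun's law: g_Y = g_Y* - β × Δu, so Δu = (g_Y* - g_Y)/β.
Δu = (3.79 + 1.61)/1.93 = 5.4/1.93 = 2.80 percentage points.
Year-end unemployment = 7.02 + 2.8 = 9.82%.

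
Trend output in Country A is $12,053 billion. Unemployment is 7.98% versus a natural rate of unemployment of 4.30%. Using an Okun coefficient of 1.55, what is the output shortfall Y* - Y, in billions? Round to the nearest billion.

$688 billion

Output gap = -1.55 × (7.98 - 4.3) = -1.55 × 3.68 = -5.704%.
Actual GDP ≈ 12053 × 0.94296 ≈ 11365 billion, so the shortfall is 12053 - 11365 = 688 billion.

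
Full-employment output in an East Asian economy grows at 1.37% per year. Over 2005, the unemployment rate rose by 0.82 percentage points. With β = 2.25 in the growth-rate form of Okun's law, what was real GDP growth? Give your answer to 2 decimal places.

Growth-rate Okun's law: g_Y = g_Y* - β × Δu.
g_Y = 1.37 - 2.25 × (0.82) = 1.37 - 1.845 = -0.475%, i.e. -0.48% to 2 d.p.

-0.48%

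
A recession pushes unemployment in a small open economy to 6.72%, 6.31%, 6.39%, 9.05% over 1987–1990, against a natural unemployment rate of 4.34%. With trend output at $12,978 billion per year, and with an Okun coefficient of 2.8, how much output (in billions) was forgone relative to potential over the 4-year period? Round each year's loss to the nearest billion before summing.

Year 1987: gap = -2.8 × (6.72 - 4.34) = -6.664%, loss ≈ 12978 × 6.664/100 ≈ 865.
Year 1988: gap = -2.8 × (6.31 - 4.34) = -5.516%, loss ≈ 12978 × 5.516/100 ≈ 716.
Year 1989: gap = -2.8 × (6.39 - 4.34) = -5.74%, loss ≈ 12978 × 5.74/100 ≈ 745.
Year 1990: gap = -2.8 × (9.05 - 4.34) = -13.188%, loss ≈ 12978 × 13.188/100 ≈ 1712.
Total lost output = 865 + 716 + 745 + 1712 = 4038 billion.

$4,038 billion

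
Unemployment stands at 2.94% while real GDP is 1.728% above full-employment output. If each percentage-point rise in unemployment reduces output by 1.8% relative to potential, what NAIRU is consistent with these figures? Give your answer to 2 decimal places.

3.90%

From Okun's law, u - u* = -(output gap)/β = -(1.728)/1.8 = -0.96 points.
So u* = 2.94 + 0.96 = 3.90%.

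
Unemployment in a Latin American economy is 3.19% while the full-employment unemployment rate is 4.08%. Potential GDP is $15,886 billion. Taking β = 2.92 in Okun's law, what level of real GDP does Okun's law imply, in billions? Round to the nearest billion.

Unemployment gap = 3.19 - 4.08 = -0.89 points, so the output gap is -2.92 × (-0.89) = 2.5988%.
Actual GDP = 15886 × (1 + 2.5988/100) = 15886 × 1.025988 ≈ 16299 billion.

$16,299 billion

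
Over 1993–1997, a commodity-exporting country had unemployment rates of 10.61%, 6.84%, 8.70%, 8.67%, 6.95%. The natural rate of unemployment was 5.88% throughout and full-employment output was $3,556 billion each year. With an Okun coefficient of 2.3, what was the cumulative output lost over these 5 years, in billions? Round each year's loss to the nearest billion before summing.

$1,013 billion

Year 1993: gap = -2.3 × (10.61 - 5.88) = -10.879%, loss ≈ 3556 × 10.879/100 ≈ 387.
Year 1994: gap = -2.3 × (6.84 - 5.88) = -2.208%, loss ≈ 3556 × 2.208/100 ≈ 79.
Year 1995: gap = -2.3 × (8.7 - 5.88) = -6.486%, loss ≈ 3556 × 6.486/100 ≈ 231.
Year 1996: gap = -2.3 × (8.67 - 5.88) = -6.417%, loss ≈ 3556 × 6.417/100 ≈ 228.
Year 1997: gap = -2.3 × (6.95 - 5.88) = -2.461%, loss ≈ 3556 × 2.461/100 ≈ 88.
Total lost output = 387 + 79 + 231 + 228 + 88 = 1013 billion.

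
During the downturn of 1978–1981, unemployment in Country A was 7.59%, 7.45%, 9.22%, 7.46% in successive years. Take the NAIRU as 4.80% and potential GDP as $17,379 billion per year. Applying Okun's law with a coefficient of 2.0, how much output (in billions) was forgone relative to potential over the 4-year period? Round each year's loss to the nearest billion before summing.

Year 1978: gap = -2.0 × (7.59 - 4.8) = -5.58%, loss ≈ 17379 × 5.58/100 ≈ 970.
Year 1979: gap = -2.0 × (7.45 - 4.8) = -5.3%, loss ≈ 17379 × 5.3/100 ≈ 921.
Year 1980: gap = -2.0 × (9.22 - 4.8) = -8.84%, loss ≈ 17379 × 8.84/100 ≈ 1536.
Year 1981: gap = -2.0 × (7.46 - 4.8) = -5.32%, loss ≈ 17379 × 5.32/100 ≈ 925.
Total lost output = 970 + 921 + 1536 + 925 = 4352 billion.

$4,352 billion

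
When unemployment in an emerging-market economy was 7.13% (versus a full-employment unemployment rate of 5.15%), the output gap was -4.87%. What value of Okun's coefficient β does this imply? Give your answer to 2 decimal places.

Okun's law: output gap = -β × (u - u*).
-4.87 = -β × (7.13 - 5.15) = -β × 1.98, so β = 4.87/1.98 = 2.46.

β ≈ 2.46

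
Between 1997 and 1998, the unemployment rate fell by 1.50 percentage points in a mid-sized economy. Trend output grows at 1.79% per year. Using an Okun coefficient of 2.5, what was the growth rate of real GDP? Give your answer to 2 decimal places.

5.54%

Growth-rate Okun's law: g_Y = g_Y* - β × Δu.
g_Y = 1.79 - 2.5 × (-1.50) = 1.79 + 3.75 = 5.54%, i.e. 5.54% to 2 d.p.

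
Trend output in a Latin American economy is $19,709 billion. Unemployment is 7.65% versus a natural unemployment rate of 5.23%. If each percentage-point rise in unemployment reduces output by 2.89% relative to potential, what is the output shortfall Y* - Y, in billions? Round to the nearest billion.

Output gap = -2.89 × (7.65 - 5.23) = -2.89 × 2.42 = -6.9938%.
Actual GDP ≈ 19709 × 0.930062 ≈ 18331 billion, so the shortfall is 19709 - 18331 = 1378 billion.

$1,378 billion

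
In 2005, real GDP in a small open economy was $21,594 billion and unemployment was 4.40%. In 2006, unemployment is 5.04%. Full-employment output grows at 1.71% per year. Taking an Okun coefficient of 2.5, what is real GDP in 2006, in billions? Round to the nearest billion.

Δu = 5.04 - 4.4 = 0.64 points.
Okun's law (growth form): g_Y = g_Y* - β × Δu = 1.71 - 2.5 × (0.64) = 1.71 - 1.6 = 0.11%.
Real GDP in the next year = 21594 × (1 + 0.11/100) = 21594 × 1.0011 ≈ 21618 billion.

$21,618 billion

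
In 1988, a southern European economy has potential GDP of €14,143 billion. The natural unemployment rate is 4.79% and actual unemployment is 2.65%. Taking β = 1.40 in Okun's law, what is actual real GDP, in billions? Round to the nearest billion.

€14,567 billion

Unemployment gap = 2.65 - 4.79 = -2.14 points, so the output gap is -1.4 × (-2.14) = 2.996%.
Actual GDP = 14143 × (1 + 2.996/100) = 14143 × 1.02996 ≈ 14567 billion.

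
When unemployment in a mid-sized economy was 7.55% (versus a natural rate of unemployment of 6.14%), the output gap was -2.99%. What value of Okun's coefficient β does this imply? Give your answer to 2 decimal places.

Okun's law: output gap = -β × (u - u*).
-2.99 = -β × (7.55 - 6.14) = -β × 1.41, so β = 2.99/1.41 = 2.12.

β ≈ 2.12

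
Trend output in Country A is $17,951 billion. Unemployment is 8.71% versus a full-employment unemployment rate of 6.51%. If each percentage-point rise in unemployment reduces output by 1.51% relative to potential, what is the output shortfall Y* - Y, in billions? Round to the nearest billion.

$596 billion

Output gap = -1.51 × (8.71 - 6.51) = -1.51 × 2.2 = -3.322%.
Actual GDP ≈ 17951 × 0.96678 ≈ 17355 billion, so the shortfall is 17951 - 17355 = 596 billion.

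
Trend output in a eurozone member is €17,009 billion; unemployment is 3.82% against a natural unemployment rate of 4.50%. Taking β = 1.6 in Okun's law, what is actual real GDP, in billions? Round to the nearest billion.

Unemployment gap = 3.82 - 4.5 = -0.68 points, so the output gap is -1.6 × (-0.68) = 1.088%.
Actual GDP = 17009 × (1 + 1.088/100) = 17009 × 1.01088 ≈ 17194 billion.

€17,194 billion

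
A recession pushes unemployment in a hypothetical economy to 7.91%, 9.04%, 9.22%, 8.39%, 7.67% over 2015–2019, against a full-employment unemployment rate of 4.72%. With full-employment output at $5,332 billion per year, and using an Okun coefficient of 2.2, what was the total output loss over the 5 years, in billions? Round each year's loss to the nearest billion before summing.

$2,186 billion

Year 2015: gap = -2.2 × (7.91 - 4.72) = -7.018%, loss ≈ 5332 × 7.018/100 ≈ 374.
Year 2016: gap = -2.2 × (9.04 - 4.72) = -9.504%, loss ≈ 5332 × 9.504/100 ≈ 507.
Year 2017: gap = -2.2 × (9.22 - 4.72) = -9.9%, loss ≈ 5332 × 9.9/100 ≈ 528.
Year 2018: gap = -2.2 × (8.39 - 4.72) = -8.074%, loss ≈ 5332 × 8.074/100 ≈ 431.
Year 2019: gap = -2.2 × (7.67 - 4.72) = -6.49%, loss ≈ 5332 × 6.49/100 ≈ 346.
Total lost output = 374 + 507 + 528 + 431 + 346 = 2186 billion.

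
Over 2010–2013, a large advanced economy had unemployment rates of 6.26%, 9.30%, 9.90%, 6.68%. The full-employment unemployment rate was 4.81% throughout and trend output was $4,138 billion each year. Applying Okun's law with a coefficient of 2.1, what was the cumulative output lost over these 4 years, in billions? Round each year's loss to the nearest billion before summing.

$1,120 billion

Year 2010: gap = -2.1 × (6.26 - 4.81) = -3.045%, loss ≈ 4138 × 3.045/100 ≈ 126.
Year 2011: gap = -2.1 × (9.3 - 4.81) = -9.429%, loss ≈ 4138 × 9.429/100 ≈ 390.
Year 2012: gap = -2.1 × (9.9 - 4.81) = -10.689%, loss ≈ 4138 × 10.689/100 ≈ 442.
Year 2013: gap = -2.1 × (6.68 - 4.81) = -3.927%, loss ≈ 4138 × 3.927/100 ≈ 162.
Total lost output = 126 + 390 + 442 + 162 = 1120 billion.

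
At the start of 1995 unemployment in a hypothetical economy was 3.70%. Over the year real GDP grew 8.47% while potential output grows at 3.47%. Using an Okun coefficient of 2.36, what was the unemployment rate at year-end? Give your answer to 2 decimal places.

Growth-rate Okun's law: g_Y = g_Y* - β × Δu, so Δu = (g_Y* - g_Y)/β.
Δu = (3.47 - 8.47)/2.36 = -5/2.36 = -2.12 percentage points.
Year-end unemployment = 3.7 - 2.12 = 1.58%.

1.58%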